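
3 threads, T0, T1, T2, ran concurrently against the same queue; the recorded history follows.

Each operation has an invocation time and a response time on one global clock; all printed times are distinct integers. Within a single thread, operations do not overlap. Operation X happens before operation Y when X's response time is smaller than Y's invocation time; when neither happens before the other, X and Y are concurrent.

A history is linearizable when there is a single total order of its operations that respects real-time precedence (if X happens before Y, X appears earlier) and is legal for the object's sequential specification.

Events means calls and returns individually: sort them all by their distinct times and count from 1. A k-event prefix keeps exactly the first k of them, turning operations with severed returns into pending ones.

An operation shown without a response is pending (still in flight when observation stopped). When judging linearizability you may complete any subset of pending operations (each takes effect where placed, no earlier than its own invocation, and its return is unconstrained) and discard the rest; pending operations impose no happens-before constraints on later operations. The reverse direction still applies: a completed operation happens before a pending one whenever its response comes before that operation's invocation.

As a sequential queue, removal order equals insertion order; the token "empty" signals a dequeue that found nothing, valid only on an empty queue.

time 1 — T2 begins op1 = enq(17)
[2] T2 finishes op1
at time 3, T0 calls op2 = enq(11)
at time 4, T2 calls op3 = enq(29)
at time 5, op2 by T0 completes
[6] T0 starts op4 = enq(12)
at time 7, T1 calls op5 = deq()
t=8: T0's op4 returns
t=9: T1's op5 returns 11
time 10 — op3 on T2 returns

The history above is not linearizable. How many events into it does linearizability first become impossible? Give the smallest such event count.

a valid linearization of events 1..8 exists, for instance op1, op2, op3, op4:
1. op1 enq(17), leaving queue <17>
2. op2 enq(11), leaving queue <17,11>
3. op3 enq(29) (pending, included), leaving queue <17,11,29>
4. op4 enq(12), leaving queue <17,11,29,12>
once event 9 joins (op5's response, time 9), exhaustive search finds no witness
no completion choice of the 1 pending operation (op3) rescues it — every subset was tried
take op1, op2, op4, op5 (pending dropped): step 4 already fails, because op5 deq() → 11 cannot occur there
take op1, op2, op5, op4 (pending dropped): step 3 already fails, because op5 deq() → 11 cannot occur there

9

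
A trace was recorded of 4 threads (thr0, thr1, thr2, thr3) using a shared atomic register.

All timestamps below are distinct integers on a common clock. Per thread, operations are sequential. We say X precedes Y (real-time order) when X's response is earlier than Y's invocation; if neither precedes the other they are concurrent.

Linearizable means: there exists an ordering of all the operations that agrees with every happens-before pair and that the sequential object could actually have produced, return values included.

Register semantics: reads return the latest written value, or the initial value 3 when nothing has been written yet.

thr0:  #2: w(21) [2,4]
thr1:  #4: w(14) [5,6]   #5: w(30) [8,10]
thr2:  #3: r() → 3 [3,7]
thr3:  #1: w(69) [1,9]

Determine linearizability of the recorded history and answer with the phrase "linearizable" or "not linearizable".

linearizable

one valid linearization: #3, #1, #2, #4, #5
after step 1 (#3 r() → 3): value 3
after step 2 (#1 w(69)): value 69
after step 3 (#2 w(21)): value 21
after step 4 (#4 w(14)): value 14
after step 5 (#5 w(30)): value 30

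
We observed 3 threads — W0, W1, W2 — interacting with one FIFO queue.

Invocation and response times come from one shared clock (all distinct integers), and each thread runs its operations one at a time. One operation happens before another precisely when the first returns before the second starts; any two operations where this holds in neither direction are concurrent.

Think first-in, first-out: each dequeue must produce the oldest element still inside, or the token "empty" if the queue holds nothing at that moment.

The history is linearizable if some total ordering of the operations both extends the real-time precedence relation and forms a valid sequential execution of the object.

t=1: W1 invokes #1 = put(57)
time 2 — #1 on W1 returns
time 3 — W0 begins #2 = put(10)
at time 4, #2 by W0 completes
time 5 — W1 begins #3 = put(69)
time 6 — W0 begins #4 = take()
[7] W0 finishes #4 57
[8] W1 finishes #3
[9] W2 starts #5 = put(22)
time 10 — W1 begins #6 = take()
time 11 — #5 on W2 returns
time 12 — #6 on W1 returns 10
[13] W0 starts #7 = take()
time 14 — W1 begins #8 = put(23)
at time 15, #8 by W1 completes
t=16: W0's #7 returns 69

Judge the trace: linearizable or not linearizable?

linearizable

witness order: #1, #2, #3, #4, #5, #6, #7, #8
1. #1 put(57), leaving queue <57>
2. #2 put(10), leaving queue <57,10>
3. #3 put(69), leaving queue <57,10,69>
4. #4 take() → 57, leaving queue <10,69>
5. #5 put(22), leaving queue <10,69,22>
6. #6 take() → 10, leaving queue <69,22>
7. #7 take() → 69, leaving queue <22>
8. #8 put(23), leaving queue <22,23>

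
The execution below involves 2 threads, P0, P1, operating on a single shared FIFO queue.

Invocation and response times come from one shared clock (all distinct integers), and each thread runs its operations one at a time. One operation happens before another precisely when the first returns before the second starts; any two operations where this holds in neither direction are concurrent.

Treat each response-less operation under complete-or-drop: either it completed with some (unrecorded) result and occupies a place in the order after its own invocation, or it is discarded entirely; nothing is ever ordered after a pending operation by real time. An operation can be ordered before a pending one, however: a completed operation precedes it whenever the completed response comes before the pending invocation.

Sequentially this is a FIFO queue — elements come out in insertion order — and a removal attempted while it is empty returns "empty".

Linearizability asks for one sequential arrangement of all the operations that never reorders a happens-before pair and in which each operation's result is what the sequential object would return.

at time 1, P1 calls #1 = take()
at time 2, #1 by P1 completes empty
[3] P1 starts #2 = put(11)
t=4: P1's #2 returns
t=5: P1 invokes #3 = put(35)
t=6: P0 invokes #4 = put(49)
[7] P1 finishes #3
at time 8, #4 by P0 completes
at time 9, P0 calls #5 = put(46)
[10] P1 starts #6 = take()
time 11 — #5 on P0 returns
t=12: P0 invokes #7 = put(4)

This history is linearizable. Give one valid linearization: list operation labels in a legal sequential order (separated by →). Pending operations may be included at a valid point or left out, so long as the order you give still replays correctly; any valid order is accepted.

step 1: #1 take() → empty — queue <>
step 2: #2 put(11) — queue <11>
step 3: #3 put(35) — queue <11,35>
step 4: #4 put(49) — queue <11,35,49>
step 5: #5 put(46) — queue <11,35,49,46>

#1 → #2 → #3 → #4 → #5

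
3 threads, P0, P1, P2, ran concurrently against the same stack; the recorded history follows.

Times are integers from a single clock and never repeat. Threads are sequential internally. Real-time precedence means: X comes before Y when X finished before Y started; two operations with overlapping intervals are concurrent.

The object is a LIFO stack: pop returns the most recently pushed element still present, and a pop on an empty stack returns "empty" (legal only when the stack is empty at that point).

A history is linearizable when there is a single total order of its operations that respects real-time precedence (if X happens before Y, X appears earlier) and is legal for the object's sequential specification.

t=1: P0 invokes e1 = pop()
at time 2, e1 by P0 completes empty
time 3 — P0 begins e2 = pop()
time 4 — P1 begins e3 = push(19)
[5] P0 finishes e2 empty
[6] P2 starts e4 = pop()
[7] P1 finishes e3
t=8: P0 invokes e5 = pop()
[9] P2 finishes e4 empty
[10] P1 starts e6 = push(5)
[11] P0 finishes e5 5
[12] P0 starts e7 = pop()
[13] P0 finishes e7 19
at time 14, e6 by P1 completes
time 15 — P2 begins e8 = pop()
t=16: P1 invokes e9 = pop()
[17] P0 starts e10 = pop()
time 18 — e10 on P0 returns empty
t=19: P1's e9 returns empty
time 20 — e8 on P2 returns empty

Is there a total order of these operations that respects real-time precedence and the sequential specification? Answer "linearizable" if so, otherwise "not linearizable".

linearizable

a witness: e1, e2, e4, e3, e6, e5, e7, e8, e9, e10
after step 1 (e1 pop() → empty): stack <>
after step 2 (e2 pop() → empty): stack <>
after step 3 (e4 pop() → empty): stack <>
after step 4 (e3 push(19)): stack <19>
after step 5 (e6 push(5)): stack <19,5>
after step 6 (e5 pop() → 5): stack <19>
after step 7 (e7 pop() → 19): stack <>
after step 8 (e8 pop() → empty): stack <>
after step 9 (e9 pop() → empty): stack <>
after step 10 (e10 pop() → empty): stack <>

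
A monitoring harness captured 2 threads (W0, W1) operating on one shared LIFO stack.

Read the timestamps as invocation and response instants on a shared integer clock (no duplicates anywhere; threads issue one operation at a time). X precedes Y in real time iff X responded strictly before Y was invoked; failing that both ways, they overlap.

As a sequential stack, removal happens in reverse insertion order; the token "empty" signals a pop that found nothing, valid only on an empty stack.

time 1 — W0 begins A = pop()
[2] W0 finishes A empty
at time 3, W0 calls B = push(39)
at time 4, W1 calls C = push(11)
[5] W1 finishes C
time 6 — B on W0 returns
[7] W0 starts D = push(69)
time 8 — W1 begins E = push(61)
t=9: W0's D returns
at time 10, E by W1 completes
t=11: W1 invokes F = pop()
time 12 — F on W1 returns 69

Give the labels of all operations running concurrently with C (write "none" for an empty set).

C spans [4,5]; an op avoiding the whole window 4..5 is ordered, any other is concurrent
A [1,2]: before
B [3,6]: concurrent
D [7,9]: after
E [8,10]: after
F [11,12]: after

B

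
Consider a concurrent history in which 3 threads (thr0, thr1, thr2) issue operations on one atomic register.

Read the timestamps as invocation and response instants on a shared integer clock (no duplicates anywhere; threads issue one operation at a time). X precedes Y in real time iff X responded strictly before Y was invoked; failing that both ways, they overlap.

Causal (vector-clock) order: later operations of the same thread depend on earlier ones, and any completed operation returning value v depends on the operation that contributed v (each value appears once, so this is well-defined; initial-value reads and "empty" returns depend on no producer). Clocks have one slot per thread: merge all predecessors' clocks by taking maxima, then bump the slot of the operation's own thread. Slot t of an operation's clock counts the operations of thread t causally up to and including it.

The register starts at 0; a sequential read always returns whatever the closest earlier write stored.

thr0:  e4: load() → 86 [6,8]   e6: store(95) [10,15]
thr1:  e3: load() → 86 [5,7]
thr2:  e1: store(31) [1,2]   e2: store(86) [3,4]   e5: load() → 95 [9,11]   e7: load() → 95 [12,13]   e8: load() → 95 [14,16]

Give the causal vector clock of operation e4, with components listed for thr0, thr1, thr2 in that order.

e1, invoked 1, has no incoming edges; only thr2's bump applies → (0, 0, 1)
from VC(e1)=(0, 0, 1), e2 (invoked 3) maxes components and bumps thr2 → (0, 0, 2)
from VC(e2)=(0, 0, 2), e3 (invoked 5) maxes components and bumps thr1 → (0, 1, 2)
from VC(e2)=(0, 0, 2), e4 (invoked 6) maxes components and bumps thr0 → (1, 0, 2)
from VC(e4)=(1, 0, 2), e6 (invoked 10) maxes components and bumps thr0 → (2, 0, 2)
from VC(e2)=(0, 0, 2), VC(e6)=(2, 0, 2), e5 (invoked 9) maxes components and bumps thr2 → (2, 0, 3)
from VC(e5)=(2, 0, 3), VC(e6)=(2, 0, 2), e7 (invoked 12) maxes components and bumps thr2 → (2, 0, 4)
from VC(e6)=(2, 0, 2), VC(e7)=(2, 0, 4), e8 (invoked 14) maxes components and bumps thr2 → (2, 0, 5)
target: VC(e4) = (1, 0, 2)

(1, 0, 2)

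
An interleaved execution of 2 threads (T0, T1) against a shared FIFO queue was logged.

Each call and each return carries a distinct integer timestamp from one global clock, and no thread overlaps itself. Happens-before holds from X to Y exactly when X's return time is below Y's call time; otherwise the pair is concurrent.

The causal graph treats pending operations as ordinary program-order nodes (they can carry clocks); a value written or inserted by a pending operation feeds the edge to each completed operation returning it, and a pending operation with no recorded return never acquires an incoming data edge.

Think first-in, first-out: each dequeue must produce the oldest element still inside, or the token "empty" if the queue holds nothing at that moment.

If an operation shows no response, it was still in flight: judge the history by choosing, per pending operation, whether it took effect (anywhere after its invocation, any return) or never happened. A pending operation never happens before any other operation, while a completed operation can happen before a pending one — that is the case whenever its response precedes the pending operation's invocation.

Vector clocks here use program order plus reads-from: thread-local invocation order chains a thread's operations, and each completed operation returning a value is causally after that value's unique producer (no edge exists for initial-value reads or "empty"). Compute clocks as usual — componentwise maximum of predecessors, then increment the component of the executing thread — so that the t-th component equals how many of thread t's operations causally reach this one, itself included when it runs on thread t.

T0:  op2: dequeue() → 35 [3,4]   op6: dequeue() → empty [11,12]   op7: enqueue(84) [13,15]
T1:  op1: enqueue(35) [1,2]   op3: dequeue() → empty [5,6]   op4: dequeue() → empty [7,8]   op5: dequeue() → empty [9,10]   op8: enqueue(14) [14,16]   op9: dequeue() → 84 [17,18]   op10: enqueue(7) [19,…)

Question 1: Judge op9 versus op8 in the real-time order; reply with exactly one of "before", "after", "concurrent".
after

op9 spans [17,18], op8 spans [14,16]
resp(op8)=16 < inv(op9)=17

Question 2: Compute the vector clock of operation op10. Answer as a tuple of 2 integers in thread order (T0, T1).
(3, 7)

root op op1, invoked 1: fresh clock plus T1's own tick → (0, 1)
invoked at 5, op3 merges VC(op1)=(0, 1) and bumps T1's slot → (0, 2)
invoked at 3, op2 merges VC(op1)=(0, 1) and bumps T0's slot → (1, 1)
invoked at 7, op4 merges VC(op3)=(0, 2) and bumps T1's slot → (0, 3)
invoked at 11, op6 merges VC(op2)=(1, 1) and bumps T0's slot → (2, 1)
invoked at 9, op5 merges VC(op4)=(0, 3) and bumps T1's slot → (0, 4)
invoked at 13, op7 merges VC(op6)=(2, 1) and bumps T0's slot → (3, 1)
invoked at 14, op8 merges VC(op5)=(0, 4) and bumps T1's slot → (0, 5)
invoked at 17, op9 merges VC(op7)=(3, 1), VC(op8)=(0, 5) and bumps T1's slot → (3, 6)
invoked at 19, op10 merges VC(op9)=(3, 6) and bumps T1's slot → (3, 7)
target: VC(op10) = (3, 7)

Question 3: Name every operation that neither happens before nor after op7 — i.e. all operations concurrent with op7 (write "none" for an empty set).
op8

concurrent with op7 ([13,15]): every op whose interval crosses 13..15
op1 [1,2]: before
op2 [3,4]: before
op3 [5,6]: before
op4 [7,8]: before
op5 [9,10]: before
op6 [11,12]: before
op8 [14,16]: concurrent
op9 [17,18]: after
op10 [19,…): after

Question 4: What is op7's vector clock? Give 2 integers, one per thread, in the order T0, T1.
(3, 1)

no predecessors for op1 (invoked 1): T1 increments from zero → (0, 1)
op3 (invocation 5): componentwise max over VC(op1)=(0, 1), +1 at T1, giving (0, 2)
op2 (invocation 3): componentwise max over VC(op1)=(0, 1), +1 at T0, giving (1, 1)
op4 (invocation 7): componentwise max over VC(op3)=(0, 2), +1 at T1, giving (0, 3)
op6 (invocation 11): componentwise max over VC(op2)=(1, 1), +1 at T0, giving (2, 1)
op5 (invocation 9): componentwise max over VC(op4)=(0, 3), +1 at T1, giving (0, 4)
op7 (invocation 13): componentwise max over VC(op6)=(2, 1), +1 at T0, giving (3, 1)
op8 (invocation 14): componentwise max over VC(op5)=(0, 4), +1 at T1, giving (0, 5)
op9 (invocation 17): componentwise max over VC(op7)=(3, 1), VC(op8)=(0, 5), +1 at T1, giving (3, 6)
op10 (invocation 19): componentwise max over VC(op9)=(3, 6), +1 at T1, giving (3, 7)
target: VC(op7) = (3, 1)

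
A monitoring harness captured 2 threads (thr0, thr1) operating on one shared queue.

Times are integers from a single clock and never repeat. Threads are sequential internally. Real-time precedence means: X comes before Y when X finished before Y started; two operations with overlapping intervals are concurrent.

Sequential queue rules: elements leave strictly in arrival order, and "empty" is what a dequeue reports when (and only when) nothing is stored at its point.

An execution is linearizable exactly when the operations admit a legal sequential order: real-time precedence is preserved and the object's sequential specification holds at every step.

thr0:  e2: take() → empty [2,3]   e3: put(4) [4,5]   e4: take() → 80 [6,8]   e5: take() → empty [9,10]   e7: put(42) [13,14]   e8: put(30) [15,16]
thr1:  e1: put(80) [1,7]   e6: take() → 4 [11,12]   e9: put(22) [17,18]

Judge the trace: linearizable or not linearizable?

the violation lands at event 10, e5's response at time 10: events 1..9 linearize, events 1..10 do not
no legal order exists: 4 real-time-consistent candidates over 5 completed queue operations, all rejected
e.g. e1, e2, e3, e4, e5: illegal at step 2, since e2 take() → empty cannot apply there
e.g. e2, e1, e3, e4, e5: illegal at step 5, since e5 take() → empty cannot apply there

not linearizable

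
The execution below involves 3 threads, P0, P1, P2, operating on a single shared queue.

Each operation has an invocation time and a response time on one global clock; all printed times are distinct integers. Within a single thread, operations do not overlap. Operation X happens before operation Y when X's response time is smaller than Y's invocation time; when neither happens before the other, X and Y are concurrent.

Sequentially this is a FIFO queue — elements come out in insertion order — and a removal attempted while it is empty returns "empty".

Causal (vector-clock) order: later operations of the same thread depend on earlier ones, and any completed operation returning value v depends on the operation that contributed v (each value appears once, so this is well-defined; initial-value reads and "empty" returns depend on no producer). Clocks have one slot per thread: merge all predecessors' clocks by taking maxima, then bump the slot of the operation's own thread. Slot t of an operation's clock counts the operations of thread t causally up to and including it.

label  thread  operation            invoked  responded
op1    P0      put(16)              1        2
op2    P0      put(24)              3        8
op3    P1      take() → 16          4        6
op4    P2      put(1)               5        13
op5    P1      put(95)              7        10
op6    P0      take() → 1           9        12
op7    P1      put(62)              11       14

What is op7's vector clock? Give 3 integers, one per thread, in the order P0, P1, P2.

root op op4, invoked 5: fresh clock plus P2's own tick → (0, 0, 1)
root op op1, invoked 1: fresh clock plus P0's own tick → (1, 0, 0)
op3, invoked 4, takes VC(op1)=(1, 0, 0) under max, adds 1 for P1 → (1, 1, 0)
op2, invoked 3, takes VC(op1)=(1, 0, 0) under max, adds 1 for P0 → (2, 0, 0)
op5, invoked 7, takes VC(op3)=(1, 1, 0) under max, adds 1 for P1 → (1, 2, 0)
op7, invoked 11, takes VC(op5)=(1, 2, 0) under max, adds 1 for P1 → (1, 3, 0)
op6, invoked 9, takes VC(op2)=(2, 0, 0), VC(op4)=(0, 0, 1) under max, adds 1 for P0 → (3, 0, 1)
target: VC(op7) = (1, 3, 0)

(1, 3, 0)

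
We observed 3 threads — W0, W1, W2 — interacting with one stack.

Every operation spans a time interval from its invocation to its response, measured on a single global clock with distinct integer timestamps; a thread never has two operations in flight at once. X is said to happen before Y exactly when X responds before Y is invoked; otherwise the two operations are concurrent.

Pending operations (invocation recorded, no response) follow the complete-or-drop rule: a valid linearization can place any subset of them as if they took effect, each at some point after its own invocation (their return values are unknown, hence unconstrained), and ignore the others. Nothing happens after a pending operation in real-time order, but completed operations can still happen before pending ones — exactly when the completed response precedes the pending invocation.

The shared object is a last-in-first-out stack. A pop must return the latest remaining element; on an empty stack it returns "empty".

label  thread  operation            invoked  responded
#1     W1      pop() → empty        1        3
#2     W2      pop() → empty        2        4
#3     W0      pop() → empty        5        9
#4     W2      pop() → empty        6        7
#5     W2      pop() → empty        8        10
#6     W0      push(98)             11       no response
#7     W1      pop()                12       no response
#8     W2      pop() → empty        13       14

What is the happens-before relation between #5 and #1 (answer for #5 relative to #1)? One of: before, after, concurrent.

#5 spans [8,10], #1 spans [1,3]
resp(#1)=3 < inv(#5)=8

after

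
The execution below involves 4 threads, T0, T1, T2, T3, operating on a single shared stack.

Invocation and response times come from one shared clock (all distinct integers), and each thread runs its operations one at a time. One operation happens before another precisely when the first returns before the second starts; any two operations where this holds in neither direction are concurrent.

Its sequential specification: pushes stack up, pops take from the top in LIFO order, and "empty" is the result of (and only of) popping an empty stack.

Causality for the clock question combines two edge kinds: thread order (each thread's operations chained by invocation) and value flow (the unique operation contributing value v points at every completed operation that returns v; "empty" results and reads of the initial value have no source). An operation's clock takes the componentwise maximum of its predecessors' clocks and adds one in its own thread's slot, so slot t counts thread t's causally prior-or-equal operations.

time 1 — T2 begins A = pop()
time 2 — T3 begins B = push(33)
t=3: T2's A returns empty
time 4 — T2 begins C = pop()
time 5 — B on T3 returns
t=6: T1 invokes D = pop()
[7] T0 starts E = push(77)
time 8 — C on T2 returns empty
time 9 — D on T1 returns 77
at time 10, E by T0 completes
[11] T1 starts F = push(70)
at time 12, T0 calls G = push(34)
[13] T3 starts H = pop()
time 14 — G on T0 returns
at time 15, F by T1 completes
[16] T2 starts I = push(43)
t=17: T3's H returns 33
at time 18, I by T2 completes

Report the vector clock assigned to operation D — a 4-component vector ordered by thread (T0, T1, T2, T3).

(1, 1, 0, 0)

VC(B, invoked at 2): no causal predecessors; +1 on T3 → (0, 0, 0, 1)
VC(A, invoked at 1): no causal predecessors; +1 on T2 → (0, 0, 1, 0)
VC(E, invoked at 7): no causal predecessors; +1 on T0 → (1, 0, 0, 0)
H, invoked 13, takes VC(B)=(0, 0, 0, 1) under max, adds 1 for T3 → (0, 0, 0, 2)
C, invoked 4, takes VC(A)=(0, 0, 1, 0) under max, adds 1 for T2 → (0, 0, 2, 0)
D, invoked 6, takes VC(E)=(1, 0, 0, 0) under max, adds 1 for T1 → (1, 1, 0, 0)
G, invoked 12, takes VC(E)=(1, 0, 0, 0) under max, adds 1 for T0 → (2, 0, 0, 0)
I, invoked 16, takes VC(C)=(0, 0, 2, 0) under max, adds 1 for T2 → (0, 0, 3, 0)
F, invoked 11, takes VC(D)=(1, 1, 0, 0) under max, adds 1 for T1 → (1, 2, 0, 0)
target: VC(D) = (1, 1, 0, 0)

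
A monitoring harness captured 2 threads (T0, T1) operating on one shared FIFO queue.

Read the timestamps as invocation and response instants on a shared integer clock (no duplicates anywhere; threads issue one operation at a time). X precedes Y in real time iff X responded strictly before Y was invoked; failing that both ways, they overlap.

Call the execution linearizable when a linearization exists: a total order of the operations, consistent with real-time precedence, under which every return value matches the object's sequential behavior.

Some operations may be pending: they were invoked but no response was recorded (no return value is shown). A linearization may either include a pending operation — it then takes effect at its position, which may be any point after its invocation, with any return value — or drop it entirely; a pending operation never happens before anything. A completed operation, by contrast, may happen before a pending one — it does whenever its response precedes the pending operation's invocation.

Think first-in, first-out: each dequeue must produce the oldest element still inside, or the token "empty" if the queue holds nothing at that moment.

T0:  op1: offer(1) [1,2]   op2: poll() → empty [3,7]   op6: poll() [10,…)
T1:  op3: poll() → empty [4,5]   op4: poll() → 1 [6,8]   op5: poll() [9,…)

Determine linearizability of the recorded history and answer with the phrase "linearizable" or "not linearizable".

the violation lands at event 7, op2's response at time 7: events 1..6 linearize, events 1..7 do not
every one of the 2 real-time-consistent orders over 3 completed FIFO queue ops fails the sequential spec
include/drop combinations of the 1 pending operation (op4) were all tried; none helps
sample order op1, op2, op3 (pending dropped) stalls at step 2 — op2 poll() → empty has no legal effect
sample order op1, op3, op2 (pending dropped) stalls at step 2 — op3 poll() → empty has no legal effect

not linearizable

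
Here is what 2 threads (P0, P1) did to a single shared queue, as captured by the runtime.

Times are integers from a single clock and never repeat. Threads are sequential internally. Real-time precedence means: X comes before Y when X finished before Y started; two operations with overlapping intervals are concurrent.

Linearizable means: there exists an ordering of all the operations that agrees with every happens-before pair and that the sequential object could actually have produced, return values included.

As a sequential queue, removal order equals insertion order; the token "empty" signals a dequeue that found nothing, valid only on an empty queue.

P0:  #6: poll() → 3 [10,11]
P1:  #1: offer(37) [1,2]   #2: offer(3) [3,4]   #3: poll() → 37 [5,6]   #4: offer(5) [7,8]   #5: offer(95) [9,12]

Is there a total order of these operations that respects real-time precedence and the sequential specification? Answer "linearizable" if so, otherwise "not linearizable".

linearizable

witness order: #1, #2, #3, #4, #5, #6
step 1: #1 offer(37) — queue <37>
step 2: #2 offer(3) — queue <37,3>
step 3: #3 poll() → 37 — queue <3>
step 4: #4 offer(5) — queue <3,5>
step 5: #5 offer(95) — queue <3,5,95>
step 6: #6 poll() → 3 — queue <5,95>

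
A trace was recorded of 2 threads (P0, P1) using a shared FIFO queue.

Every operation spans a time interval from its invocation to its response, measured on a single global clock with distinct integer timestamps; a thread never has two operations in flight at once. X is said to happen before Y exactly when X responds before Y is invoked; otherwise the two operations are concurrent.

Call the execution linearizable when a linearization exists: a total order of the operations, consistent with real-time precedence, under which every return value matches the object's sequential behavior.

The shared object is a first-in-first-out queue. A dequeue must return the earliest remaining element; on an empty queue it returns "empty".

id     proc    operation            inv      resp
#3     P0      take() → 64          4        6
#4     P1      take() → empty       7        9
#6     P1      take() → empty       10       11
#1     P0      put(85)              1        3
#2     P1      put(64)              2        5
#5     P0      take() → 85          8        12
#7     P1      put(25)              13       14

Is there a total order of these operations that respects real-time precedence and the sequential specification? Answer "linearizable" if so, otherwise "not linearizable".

linearizable

a witness: #2, #1, #3, #5, #4, #6, #7
after step 1 (#2 put(64)): queue <64>
after step 2 (#1 put(85)): queue <64,85>
after step 3 (#3 take() → 64): queue <85>
after step 4 (#5 take() → 85): queue <>
after step 5 (#4 take() → empty): queue <>
after step 6 (#6 take() → empty): queue <>
after step 7 (#7 put(25)): queue <25>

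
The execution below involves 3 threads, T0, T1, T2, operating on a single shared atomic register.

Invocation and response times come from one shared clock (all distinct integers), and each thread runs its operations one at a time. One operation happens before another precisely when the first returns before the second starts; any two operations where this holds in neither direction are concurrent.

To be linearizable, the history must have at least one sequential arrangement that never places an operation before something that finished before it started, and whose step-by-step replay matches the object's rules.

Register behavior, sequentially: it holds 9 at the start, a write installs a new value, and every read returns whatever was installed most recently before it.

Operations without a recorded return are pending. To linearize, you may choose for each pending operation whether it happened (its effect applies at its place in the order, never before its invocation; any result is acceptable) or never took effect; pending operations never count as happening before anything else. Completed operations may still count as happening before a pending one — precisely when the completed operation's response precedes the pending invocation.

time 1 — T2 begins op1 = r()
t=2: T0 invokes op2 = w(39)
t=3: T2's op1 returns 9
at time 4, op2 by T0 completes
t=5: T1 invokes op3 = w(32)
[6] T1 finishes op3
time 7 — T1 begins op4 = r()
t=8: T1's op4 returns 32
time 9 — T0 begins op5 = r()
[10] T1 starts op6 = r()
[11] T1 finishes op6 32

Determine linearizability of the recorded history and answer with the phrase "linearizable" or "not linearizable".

one valid linearization: op1, op2, op3, op4, op5, op6
step 1: op1 r() → 9 — value 9
step 2: op2 w(39) — value 39
step 3: op3 w(32) — value 32
step 4: op4 r() → 32 — value 32
step 5: op5 r() (pending, included) — value 32
step 6: op6 r() → 32 — value 32

linearizable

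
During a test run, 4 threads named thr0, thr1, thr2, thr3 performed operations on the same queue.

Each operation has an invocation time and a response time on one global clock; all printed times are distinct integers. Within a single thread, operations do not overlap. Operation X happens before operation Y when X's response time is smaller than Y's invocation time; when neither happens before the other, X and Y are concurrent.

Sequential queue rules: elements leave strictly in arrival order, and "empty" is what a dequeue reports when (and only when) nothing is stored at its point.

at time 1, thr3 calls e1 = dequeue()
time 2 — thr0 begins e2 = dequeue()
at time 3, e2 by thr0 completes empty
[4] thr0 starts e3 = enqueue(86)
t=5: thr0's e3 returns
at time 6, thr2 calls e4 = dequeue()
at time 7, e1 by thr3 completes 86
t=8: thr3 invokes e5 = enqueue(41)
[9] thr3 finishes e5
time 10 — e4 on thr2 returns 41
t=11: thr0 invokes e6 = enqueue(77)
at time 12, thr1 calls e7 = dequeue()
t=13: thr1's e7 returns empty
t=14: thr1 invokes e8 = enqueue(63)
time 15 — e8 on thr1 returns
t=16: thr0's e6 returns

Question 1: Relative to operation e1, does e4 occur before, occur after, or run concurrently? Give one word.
Answer: concurrent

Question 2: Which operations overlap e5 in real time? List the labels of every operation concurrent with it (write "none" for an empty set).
Answer: e4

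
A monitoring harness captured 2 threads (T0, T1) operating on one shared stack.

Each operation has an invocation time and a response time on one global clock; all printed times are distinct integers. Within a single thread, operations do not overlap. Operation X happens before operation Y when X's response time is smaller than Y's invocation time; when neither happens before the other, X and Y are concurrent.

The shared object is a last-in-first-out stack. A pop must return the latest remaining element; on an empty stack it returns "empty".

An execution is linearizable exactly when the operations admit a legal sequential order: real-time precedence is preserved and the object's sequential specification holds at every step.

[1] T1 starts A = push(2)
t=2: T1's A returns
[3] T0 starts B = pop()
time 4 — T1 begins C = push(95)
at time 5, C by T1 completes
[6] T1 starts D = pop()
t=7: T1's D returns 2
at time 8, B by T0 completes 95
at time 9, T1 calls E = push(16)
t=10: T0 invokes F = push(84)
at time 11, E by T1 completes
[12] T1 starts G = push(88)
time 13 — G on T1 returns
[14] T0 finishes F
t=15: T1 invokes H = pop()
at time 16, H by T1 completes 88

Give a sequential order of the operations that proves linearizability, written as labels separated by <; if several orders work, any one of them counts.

after step 1 (A push(2)): stack <2>
after step 2 (C push(95)): stack <2,95>
after step 3 (B pop() → 95): stack <2>
after step 4 (D pop() → 2): stack <>
after step 5 (E push(16)): stack <16>
after step 6 (F push(84)): stack <16,84>
after step 7 (G push(88)): stack <16,84,88>
after step 8 (H pop() → 88): stack <16,84>

A < C < B < D < E < F < G < H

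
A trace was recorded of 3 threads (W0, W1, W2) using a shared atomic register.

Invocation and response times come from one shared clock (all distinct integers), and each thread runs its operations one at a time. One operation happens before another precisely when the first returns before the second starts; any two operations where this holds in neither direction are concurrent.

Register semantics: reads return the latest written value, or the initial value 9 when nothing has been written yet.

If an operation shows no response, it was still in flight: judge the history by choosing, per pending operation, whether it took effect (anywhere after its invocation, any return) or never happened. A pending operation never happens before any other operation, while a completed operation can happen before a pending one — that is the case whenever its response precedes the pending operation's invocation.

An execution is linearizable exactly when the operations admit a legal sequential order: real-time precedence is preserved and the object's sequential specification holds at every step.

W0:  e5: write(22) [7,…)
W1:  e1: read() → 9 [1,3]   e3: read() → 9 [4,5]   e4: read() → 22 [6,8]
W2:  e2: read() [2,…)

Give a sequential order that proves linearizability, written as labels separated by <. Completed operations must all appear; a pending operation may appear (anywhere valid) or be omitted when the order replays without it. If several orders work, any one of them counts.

e1 < e2 < e3 < e5 < e4

step 1: e1 read() → 9 — value 9
step 2: e2 read() (pending, included) — value 9
step 3: e3 read() → 9 — value 9
step 4: e5 write(22) (pending, included) — value 22
step 5: e4 read() → 22 — value 22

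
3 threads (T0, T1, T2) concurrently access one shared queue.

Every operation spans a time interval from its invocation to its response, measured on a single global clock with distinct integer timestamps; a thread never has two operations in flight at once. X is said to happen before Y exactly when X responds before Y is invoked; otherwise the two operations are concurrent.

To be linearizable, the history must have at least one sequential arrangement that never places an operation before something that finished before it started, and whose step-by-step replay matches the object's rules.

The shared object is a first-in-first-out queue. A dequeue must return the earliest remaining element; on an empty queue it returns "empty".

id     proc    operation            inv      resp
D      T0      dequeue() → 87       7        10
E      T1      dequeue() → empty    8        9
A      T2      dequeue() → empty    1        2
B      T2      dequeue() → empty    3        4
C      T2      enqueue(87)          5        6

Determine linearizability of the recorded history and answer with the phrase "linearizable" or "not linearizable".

one valid linearization: A, B, C, D, E
after step 1 (A dequeue() → empty): queue <>
after step 2 (B dequeue() → empty): queue <>
after step 3 (C enqueue(87)): queue <87>
after step 4 (D dequeue() → 87): queue <>
after step 5 (E dequeue() → empty): queue <>

linearizable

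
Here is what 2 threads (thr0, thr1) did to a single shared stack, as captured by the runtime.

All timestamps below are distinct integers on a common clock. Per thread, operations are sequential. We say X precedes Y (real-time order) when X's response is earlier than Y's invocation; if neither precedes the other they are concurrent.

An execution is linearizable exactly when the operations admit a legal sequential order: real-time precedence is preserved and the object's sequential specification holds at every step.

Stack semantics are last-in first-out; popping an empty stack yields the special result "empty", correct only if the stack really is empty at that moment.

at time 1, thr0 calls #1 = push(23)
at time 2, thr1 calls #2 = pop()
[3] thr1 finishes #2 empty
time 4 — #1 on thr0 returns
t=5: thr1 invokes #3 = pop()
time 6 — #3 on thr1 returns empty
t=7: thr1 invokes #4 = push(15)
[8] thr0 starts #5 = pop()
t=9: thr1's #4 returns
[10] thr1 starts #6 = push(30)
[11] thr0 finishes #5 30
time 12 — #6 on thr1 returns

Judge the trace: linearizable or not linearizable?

already the first 6 events (up to #3's response at time 6) admit no linearization; the first 5 still do
no legal order exists: 2 real-time-consistent candidates over 3 completed stack operations, all rejected
e.g. #1, #2, #3: illegal at step 2, since #2 pop() → empty cannot apply there
e.g. #2, #1, #3: illegal at step 3, since #3 pop() → empty cannot apply there

not linearizable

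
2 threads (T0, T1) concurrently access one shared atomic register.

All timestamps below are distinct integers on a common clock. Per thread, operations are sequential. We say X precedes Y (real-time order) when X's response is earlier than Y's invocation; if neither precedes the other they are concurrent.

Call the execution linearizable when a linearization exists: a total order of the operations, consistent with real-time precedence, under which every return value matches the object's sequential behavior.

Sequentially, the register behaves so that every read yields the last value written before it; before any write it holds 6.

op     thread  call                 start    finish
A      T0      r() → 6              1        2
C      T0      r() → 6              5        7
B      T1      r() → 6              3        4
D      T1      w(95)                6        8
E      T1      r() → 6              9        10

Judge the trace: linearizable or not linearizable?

cut after 9 events: linearizable; cut after 10 events (E responds, time 10): not linearizable
all 2 real-time-respecting orders fail — 5 completed atomic register operations, no legal replay
e.g. A, B, C, D, E: illegal at step 5, since E r() → 6 cannot apply there
e.g. A, B, D, C, E: illegal at step 4, since C r() → 6 cannot apply there

not linearizable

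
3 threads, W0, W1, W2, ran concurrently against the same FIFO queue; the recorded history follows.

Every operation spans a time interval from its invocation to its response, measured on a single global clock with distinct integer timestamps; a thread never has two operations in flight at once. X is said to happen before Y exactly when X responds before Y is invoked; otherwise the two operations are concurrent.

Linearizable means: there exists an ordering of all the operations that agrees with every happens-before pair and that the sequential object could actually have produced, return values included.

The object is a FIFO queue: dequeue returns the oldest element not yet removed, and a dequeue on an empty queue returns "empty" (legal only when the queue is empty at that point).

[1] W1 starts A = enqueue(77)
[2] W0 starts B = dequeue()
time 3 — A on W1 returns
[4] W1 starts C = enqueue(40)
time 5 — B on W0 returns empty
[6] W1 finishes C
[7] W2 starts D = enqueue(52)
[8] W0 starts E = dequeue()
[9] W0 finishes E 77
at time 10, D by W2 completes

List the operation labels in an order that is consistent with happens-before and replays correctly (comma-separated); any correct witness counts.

B, A, C, D, E

step 1: B dequeue() → empty — queue <>
step 2: A enqueue(77) — queue <77>
step 3: C enqueue(40) — queue <77,40>
step 4: D enqueue(52) — queue <77,40,52>
step 5: E dequeue() → 77 — queue <40,52>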